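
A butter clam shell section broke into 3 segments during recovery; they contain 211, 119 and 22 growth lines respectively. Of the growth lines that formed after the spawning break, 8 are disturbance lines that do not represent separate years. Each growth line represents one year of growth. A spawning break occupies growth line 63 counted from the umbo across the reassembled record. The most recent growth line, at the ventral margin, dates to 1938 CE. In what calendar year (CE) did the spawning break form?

Total growth lines = 211 + 119 + 22 = 352.
The spawning break sits at growth line 63 from the umbo, so 352 − 63 = 289 growth lines formed after it.
Excluding 8 false growth lines: 289 − 8 = 281.
The growth line at the ventral margin is 1938 CE, so the spawning break dates to 1938 − 281 = 1657 CE.

1657 CE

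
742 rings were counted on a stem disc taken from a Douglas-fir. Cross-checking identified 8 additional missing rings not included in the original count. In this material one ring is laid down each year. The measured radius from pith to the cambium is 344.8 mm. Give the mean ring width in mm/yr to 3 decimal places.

Correcting the raw count gives 742 + 8 = 750 true rings.
Mean rate = 344.8 mm / 750 years ≈ 0.460 mm/yr.

0.460 mm/yr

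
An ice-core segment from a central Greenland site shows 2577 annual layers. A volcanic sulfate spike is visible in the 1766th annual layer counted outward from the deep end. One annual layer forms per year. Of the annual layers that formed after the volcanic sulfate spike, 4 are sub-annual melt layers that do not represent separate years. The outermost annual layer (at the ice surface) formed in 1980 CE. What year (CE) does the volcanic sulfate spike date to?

1173 CE

Between annual layer 1766 and the ice surface there are 2577 − 1766 = 811 annual layers.
811 − 4 false = 807 true annual layers after the volcanic sulfate spike.
Counting back 807 years from 1980 CE places the volcanic sulfate spike in 1980 − 807 = 1173 CE.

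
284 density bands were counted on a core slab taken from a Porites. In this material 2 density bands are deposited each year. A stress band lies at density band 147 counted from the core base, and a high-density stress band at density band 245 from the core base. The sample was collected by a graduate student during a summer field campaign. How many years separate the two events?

245 − 147 = 98 density bands lie between the two events.
Dividing by 2 density bands per year: 98 / 2 = 49 years.

49 yr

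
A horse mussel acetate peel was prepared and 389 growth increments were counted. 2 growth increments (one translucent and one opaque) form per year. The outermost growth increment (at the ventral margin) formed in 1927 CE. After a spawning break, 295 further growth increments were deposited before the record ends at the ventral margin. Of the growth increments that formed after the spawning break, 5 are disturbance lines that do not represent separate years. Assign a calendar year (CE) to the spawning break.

There are 295 growth increments younger than the spawning break.
295 − 5 false = 290 true growth increments after the spawning break.
Dividing by 2 growth increments per year: 290 / 2 = 145 years.
The growth increment at the ventral margin is 1927 CE, so the spawning break dates to 1927 − 145 = 1782 CE.

1782 CE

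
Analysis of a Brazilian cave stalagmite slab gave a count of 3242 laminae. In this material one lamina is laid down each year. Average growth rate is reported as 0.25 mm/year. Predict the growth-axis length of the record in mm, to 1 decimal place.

810.5 mm

3242 years of growth are recorded.
Length ≈ 0.25 × 3242 = 810.5 mm.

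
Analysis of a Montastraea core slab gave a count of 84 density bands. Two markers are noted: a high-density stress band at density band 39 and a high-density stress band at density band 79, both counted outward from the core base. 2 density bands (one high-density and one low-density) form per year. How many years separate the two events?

79 − 39 = 40 density bands lie between the two events.
40 density bands at 2 per year is 40 / 2 = 20 years.

20 years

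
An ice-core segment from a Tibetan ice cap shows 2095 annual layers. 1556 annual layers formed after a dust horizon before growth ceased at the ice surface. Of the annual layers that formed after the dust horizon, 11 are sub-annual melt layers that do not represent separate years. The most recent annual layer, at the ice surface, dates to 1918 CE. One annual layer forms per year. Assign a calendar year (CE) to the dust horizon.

There are 1556 annual layers younger than the dust horizon.
Removing the 11 false annual layers leaves 1556 − 11 = 1545 true annual layers beyond the dust horizon.
The annual layer at the ice surface is 1918 CE, so the dust horizon dates to 1918 − 1545 = 373 CE.

373 CE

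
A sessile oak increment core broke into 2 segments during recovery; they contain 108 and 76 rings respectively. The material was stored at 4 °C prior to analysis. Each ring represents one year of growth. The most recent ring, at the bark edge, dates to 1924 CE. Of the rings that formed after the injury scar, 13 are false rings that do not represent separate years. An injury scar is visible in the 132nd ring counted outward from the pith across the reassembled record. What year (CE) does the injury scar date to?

Total rings = 108 + 76 = 184.
Between ring 132 and the bark edge there are 184 − 132 = 52 rings.
Excluding 13 false rings: 52 − 13 = 39.
The ring at the bark edge is 1924 CE, so the injury scar dates to 1924 − 39 = 1885 CE.

1885 CE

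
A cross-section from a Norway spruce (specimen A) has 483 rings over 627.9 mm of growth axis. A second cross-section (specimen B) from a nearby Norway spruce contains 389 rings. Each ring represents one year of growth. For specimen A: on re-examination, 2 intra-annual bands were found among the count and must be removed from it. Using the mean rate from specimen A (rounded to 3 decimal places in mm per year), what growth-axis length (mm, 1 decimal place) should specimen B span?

Specimen A: adjusted count: 483 − 2 = 481 rings.
A: Mean rate = 627.9 mm / 481 years ≈ 1.305 mm/year.
B's length ≈ 1.305 × 389 = 507.6 mm.

507.6 mm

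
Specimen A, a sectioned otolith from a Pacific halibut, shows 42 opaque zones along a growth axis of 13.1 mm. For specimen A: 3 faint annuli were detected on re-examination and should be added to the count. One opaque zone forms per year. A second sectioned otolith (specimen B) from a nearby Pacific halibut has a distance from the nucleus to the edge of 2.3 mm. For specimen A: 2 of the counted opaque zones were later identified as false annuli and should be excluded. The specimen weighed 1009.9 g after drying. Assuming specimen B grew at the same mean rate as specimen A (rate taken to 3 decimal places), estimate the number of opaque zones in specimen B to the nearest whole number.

Specimen A: after corrections the count is 42 − 2 + 3 = 43 opaque zones.
A: Mean rate = 13.1 mm / 43 years ≈ 0.305 mm/yr.
For B, 2.3 / 0.305 = 7.54 years ≈ 8 opaque zones.

8 opaque zones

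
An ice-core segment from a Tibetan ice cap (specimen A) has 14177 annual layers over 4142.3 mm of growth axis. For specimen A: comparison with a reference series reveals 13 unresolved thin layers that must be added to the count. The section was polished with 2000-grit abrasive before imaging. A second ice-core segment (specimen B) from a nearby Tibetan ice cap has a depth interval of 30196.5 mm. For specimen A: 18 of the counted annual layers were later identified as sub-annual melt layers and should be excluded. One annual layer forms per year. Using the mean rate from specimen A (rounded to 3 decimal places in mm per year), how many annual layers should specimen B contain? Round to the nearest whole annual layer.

103413 annual layers

Specimen A: true annual layer count = 14177 − 18 + 13 = 14172.
A: 4142.3 mm over 14172 years gives 4142.3 / 14172 ≈ 0.292 mm/year.
B spans 30196.5 / 0.292 = 103412.67 years ≈ 103413 annual layers.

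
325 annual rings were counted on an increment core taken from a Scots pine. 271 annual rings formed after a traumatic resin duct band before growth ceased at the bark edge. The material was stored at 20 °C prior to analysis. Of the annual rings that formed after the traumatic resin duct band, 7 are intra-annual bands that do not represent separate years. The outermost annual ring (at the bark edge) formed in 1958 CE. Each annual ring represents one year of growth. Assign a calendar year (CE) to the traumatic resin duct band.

1694 CE

271 annual rings formed after the traumatic resin duct band.
Removing the 7 false annual rings leaves 271 − 7 = 264 true annual rings beyond the traumatic resin duct band.
1958 − 264 = 1694 CE.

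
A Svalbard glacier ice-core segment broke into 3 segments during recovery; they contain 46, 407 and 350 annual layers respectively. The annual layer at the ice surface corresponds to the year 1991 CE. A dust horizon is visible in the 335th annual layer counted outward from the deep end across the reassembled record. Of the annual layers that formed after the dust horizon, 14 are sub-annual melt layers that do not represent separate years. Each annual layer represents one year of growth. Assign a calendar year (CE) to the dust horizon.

Total annual layers = 46 + 407 + 350 = 803.
Between annual layer 335 and the ice surface there are 803 − 335 = 468 annual layers.
Removing the 14 false annual layers leaves 468 − 14 = 454 true annual layers beyond the dust horizon.
The annual layer at the ice surface is 1991 CE, so the dust horizon dates to 1991 − 454 = 1537 CE.

1537 CE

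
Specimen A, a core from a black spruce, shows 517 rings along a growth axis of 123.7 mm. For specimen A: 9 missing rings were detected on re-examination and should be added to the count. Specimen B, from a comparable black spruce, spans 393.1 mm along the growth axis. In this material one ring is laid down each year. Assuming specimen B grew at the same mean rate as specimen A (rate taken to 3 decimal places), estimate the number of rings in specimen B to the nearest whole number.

1673 rings

Specimen A: true ring count = 517 + 9 = 526.
A: 123.7 mm over 526 years gives 123.7 / 526 ≈ 0.235 mm/yr.
B spans 393.1 / 0.235 = 1672.77 years ≈ 1673 rings.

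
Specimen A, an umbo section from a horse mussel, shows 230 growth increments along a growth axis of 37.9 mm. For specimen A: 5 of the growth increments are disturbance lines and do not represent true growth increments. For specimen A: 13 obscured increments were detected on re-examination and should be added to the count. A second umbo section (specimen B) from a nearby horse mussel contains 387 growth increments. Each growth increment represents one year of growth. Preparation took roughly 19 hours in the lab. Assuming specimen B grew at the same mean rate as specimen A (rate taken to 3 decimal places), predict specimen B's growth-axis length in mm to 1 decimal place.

Specimen A: adjusted count: 230 − 5 + 13 = 238 growth increments.
A: Mean rate = 37.9 mm / 238 years ≈ 0.159 mm/yr.
For B, 0.159 mm/year × 387 years = 61.5 mm.

61.5 mm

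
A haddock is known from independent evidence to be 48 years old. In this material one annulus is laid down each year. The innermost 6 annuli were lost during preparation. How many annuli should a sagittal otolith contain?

42 annuli

One annulus per year gives 48 annuli over 48 years.
Less the 6 uncaptured annuli: 48 − 6 = 42.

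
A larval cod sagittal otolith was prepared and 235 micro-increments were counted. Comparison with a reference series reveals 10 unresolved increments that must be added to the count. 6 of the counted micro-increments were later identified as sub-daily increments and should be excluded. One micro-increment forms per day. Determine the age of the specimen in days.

Adjusted count: 235 − 6 + 10 = 239 micro-increments.
One micro-increment per day makes the duration 239 days.

239 days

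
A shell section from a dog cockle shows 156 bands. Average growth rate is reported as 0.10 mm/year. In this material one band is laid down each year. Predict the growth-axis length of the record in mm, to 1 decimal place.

The record spans 156 years at 0.10 mm per year.
Predicted length = 0.10 mm/year × 156 years = 15.6 mm.

15.6 mm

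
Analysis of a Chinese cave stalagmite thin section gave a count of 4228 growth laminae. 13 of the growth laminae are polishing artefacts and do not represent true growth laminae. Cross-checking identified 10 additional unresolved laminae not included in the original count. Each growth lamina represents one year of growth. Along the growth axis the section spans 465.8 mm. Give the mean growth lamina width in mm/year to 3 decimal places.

Correcting the raw count gives 4228 − 13 + 10 = 4225 true growth laminae.
Extension rate ≈ 465.8 / 4225 = 0.110 mm/year.

0.110 mm/year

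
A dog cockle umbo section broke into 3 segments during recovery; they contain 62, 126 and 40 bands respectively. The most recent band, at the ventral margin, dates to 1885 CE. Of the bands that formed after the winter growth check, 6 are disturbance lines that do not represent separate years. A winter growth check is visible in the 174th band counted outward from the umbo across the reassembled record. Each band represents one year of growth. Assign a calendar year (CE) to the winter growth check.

1837 CE

Total bands = 62 + 126 + 40 = 228.
228 − 174 = 54 bands lie beyond the winter growth check toward the ventral margin.
54 − 6 false = 48 true bands after the winter growth check.
1885 − 48 = 1837 CE.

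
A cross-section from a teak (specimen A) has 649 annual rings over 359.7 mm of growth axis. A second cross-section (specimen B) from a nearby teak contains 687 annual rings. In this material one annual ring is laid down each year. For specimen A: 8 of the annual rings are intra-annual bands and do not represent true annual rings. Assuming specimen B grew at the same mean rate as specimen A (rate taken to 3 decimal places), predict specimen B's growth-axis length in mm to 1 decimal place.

385.4 mm

Specimen A: correcting the raw count gives 649 − 8 = 641 true annual rings.
A: Extension rate ≈ 359.7 / 641 = 0.561 mm/yr.
For B, 0.561 mm/year × 687 years = 385.4 mm.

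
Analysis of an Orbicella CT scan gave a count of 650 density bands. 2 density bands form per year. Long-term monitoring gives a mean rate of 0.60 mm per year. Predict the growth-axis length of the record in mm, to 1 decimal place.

With 2 density bands per year, 650 / 2 = 325 years.
325 years at 0.60 mm/year gives 0.60 × 325 = 195.0 mm.

195.0 mm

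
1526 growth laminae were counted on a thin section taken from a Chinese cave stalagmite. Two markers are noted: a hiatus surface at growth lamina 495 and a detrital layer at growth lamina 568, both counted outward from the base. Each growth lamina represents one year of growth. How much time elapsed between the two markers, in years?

Separation: 568 − 495 = 73 growth laminae.
At one growth lamina per year, 73 years elapsed between them.

73 yr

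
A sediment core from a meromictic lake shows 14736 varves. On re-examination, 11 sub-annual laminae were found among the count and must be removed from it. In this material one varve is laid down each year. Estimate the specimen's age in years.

14725 yr

After corrections the count is 14736 − 11 = 14725 varves.
One varve per year makes the duration 14725 years.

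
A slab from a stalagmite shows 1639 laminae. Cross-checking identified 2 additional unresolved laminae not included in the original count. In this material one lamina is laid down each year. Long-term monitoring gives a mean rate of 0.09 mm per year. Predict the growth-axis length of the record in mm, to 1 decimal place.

147.7 mm

After corrections the count is 1639 + 2 = 1641 laminae.
1641 years at 0.09 mm/year gives 0.09 × 1641 = 147.7 mm.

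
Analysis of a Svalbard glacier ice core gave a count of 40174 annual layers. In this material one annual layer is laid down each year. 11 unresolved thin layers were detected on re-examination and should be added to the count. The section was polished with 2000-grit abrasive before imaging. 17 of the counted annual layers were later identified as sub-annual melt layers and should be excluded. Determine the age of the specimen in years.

40168 years

Adjusted count: 40174 − 17 + 11 = 40168 annual layers.
One annual layer per year makes the duration 40168 years.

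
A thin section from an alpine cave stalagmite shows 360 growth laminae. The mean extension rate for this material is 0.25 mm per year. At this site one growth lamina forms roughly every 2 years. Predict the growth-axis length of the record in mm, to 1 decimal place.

At 2 years per growth lamina, 360 × 2 = 720 years.
720 years at 0.25 mm/year gives 0.25 × 720 = 180.0 mm.

180.0 mm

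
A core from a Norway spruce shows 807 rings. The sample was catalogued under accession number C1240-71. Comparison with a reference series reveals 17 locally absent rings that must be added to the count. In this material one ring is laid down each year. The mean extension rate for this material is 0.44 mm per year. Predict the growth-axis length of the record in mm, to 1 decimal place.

Adjusted count: 807 + 17 = 824 rings.
Predicted length = 0.44 mm/year × 824 years = 362.6 mm.

362.6 mm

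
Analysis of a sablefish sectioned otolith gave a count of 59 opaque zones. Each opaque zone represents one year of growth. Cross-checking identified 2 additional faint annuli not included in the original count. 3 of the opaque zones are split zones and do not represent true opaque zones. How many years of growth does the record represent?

58 years

After corrections the count is 59 − 3 + 2 = 58 opaque zones.
With a one-to-one opaque zone periodicity this is 58 years.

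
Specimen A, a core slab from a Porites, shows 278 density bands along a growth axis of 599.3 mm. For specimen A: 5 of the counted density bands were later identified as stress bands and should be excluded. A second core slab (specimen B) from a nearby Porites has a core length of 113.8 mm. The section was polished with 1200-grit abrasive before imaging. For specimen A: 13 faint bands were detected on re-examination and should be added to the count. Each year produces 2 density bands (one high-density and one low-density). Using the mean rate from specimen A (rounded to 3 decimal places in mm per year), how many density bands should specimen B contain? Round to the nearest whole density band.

Specimen A: adjusted count: 278 − 5 + 13 = 286 density bands.
Specimen A: with 2 density bands per year, 286 / 2 = 143 years.
A: 599.3 mm over 143 years gives 599.3 / 143 ≈ 4.191 mm/year.
B spans 113.8 / 4.191 = 27.15 years; at 2 density bands per year that is 27.15 × 2 ≈ 54 density bands.

54 density bands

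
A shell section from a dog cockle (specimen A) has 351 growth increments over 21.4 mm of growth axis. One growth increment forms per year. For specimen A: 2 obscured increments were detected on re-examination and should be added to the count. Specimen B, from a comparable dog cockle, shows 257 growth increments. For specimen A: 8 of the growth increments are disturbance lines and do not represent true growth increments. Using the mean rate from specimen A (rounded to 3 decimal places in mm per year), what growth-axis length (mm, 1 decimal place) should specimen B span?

15.9 mm

Specimen A: adjusted count: 351 − 8 + 2 = 345 growth increments.
A: Extension rate ≈ 21.4 / 345 = 0.062 mm/yr.
B's length ≈ 0.062 × 257 = 15.9 mm.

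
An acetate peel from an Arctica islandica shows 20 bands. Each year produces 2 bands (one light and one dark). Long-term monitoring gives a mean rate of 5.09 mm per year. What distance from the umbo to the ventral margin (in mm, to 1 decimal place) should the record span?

With 2 bands per year, 20 / 2 = 10 years.
Length ≈ 5.09 × 10 = 50.9 mm.

50.9 mm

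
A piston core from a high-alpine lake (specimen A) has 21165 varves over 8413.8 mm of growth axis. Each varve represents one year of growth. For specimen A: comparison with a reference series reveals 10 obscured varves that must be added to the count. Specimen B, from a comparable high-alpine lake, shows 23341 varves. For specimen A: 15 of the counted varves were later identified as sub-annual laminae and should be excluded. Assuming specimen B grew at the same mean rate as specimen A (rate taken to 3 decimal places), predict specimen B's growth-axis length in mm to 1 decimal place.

9289.7 mm

Specimen A: correcting the raw count gives 21165 − 15 + 10 = 21160 true varves.
A: 8413.8 mm over 21160 years gives 8413.8 / 21160 ≈ 0.398 mm/year.
Length of B = 0.398 × 23341 = 9289.7 mm.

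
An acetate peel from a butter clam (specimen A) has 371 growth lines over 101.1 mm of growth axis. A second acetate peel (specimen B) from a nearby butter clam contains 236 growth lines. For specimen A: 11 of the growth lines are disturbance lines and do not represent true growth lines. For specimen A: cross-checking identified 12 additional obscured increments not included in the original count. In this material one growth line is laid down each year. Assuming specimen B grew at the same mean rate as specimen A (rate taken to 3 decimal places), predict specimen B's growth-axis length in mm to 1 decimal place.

Specimen A: true growth line count = 371 − 11 + 12 = 372.
A: 101.1 mm over 372 years gives 101.1 / 372 ≈ 0.272 mm per year.
Length of B = 0.272 × 236 = 64.2 mm.

64.2 mm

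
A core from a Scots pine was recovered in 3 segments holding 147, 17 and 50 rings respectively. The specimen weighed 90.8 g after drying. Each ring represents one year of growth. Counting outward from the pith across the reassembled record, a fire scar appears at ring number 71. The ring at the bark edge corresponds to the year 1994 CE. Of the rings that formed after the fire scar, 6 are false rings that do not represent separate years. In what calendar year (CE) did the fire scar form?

Total rings = 147 + 17 + 50 = 214.
The fire scar sits at ring 71 from the pith, so 214 − 71 = 143 rings formed after it.
Removing the 6 false rings leaves 143 − 6 = 137 true rings beyond the fire scar.
1994 − 137 = 1857 CE.

1857 CE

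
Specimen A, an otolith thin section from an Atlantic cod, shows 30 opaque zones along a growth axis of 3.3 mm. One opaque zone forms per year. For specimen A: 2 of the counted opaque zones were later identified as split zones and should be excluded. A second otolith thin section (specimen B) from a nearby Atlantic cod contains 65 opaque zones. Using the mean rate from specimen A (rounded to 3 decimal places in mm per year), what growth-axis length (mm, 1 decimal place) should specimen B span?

Specimen A: adjusted count: 30 − 2 = 28 opaque zones.
A: Mean rate = 3.3 mm / 28 years ≈ 0.118 mm/yr.
Length of B = 0.118 × 65 = 7.7 mm.

7.7 mm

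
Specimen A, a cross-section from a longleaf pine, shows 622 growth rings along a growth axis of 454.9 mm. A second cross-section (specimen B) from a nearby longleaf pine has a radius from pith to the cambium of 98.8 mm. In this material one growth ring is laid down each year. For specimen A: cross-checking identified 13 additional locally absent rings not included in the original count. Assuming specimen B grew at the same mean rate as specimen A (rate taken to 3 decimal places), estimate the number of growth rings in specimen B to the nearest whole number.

138 growth rings

Specimen A: true growth ring count = 622 + 13 = 635.
A: Extension rate ≈ 454.9 / 635 = 0.716 mm/year.
B spans 98.8 / 0.716 = 137.99 years ≈ 138 growth rings.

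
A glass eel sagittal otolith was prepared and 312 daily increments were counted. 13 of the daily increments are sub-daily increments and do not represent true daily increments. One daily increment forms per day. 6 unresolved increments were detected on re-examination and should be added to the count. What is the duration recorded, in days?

True daily increment count = 312 − 13 + 6 = 305.
With a one-to-one daily increment periodicity this is 305 days.

305 days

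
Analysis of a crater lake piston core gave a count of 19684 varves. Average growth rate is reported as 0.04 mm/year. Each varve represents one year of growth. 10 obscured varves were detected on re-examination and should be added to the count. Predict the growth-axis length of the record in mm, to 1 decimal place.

True varve count = 19684 + 10 = 19694.
19694 years at 0.04 mm/year gives 0.04 × 19694 = 787.8 mm.

787.8 mm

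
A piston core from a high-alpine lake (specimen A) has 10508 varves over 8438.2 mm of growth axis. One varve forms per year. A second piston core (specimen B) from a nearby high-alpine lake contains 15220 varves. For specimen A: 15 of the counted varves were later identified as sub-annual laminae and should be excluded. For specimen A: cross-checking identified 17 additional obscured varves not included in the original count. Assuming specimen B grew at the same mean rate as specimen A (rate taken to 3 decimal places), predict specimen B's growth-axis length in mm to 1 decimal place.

Specimen A: after corrections the count is 10508 − 15 + 17 = 10510 varves.
A: Mean rate = 8438.2 mm / 10510 years ≈ 0.803 mm/year.
B's length ≈ 0.803 × 15220 = 12221.7 mm.

12221.7 mm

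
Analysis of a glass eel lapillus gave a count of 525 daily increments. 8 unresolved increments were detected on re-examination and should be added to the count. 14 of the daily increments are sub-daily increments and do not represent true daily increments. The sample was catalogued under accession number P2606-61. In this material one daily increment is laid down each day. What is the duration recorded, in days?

After corrections the count is 525 − 14 + 8 = 519 daily increments.
With a one-to-one daily increment periodicity this is 519 days.

519 d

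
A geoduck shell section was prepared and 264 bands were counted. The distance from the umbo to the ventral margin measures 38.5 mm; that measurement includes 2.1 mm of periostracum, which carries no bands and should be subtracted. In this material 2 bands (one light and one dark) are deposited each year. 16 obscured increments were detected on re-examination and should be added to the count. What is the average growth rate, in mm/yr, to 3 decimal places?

0.260 mm/yr

Adjusted count: 264 + 16 = 280 bands.
Dividing by 2 bands per year: 280 / 2 = 140 years.
Net length = 38.5 − 2.1 = 36.4 mm.
Mean rate = 36.4 mm / 140 years ≈ 0.260 mm/yr.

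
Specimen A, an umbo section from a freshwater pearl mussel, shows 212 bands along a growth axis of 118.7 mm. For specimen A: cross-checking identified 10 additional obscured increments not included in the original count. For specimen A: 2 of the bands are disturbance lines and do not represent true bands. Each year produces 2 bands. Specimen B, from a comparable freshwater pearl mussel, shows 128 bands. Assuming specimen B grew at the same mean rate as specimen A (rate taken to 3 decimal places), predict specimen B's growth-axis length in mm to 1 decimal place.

Specimen A: correcting the raw count gives 212 − 2 + 10 = 220 true bands.
Specimen A: 220 bands at 2 per year is 220 / 2 = 110 years.
A: Extension rate ≈ 118.7 / 110 = 1.079 mm/year.
Specimen B: with 2 bands per year, 128 / 2 = 64 years. For B, 1.079 mm/year × 64 years = 69.1 mm.

69.1 mm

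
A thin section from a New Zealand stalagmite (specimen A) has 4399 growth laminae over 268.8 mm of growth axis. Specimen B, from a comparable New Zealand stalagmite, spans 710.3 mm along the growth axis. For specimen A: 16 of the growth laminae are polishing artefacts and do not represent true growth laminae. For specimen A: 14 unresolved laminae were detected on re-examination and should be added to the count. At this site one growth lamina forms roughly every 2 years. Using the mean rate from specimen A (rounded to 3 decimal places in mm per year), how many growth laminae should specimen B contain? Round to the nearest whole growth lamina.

Specimen A: after corrections the count is 4399 − 16 + 14 = 4397 growth laminae.
Specimen A: 4397 growth laminae at 2 years each span 4397 × 2 = 8794 years.
A: Mean rate = 268.8 mm / 8794 years ≈ 0.031 mm/yr.
For B, 710.3 / 0.031 = 22912.90 years; at 2 years per growth lamina that is 22912.90 / 2 ≈ 11456 growth laminae.

11456 growth laminae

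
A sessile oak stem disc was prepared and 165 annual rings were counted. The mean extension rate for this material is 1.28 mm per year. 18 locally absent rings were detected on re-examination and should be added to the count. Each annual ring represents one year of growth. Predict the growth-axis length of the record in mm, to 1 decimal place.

234.2 mm

After corrections the count is 165 + 18 = 183 annual rings.
Predicted length = 1.28 mm/year × 183 years = 234.2 mm.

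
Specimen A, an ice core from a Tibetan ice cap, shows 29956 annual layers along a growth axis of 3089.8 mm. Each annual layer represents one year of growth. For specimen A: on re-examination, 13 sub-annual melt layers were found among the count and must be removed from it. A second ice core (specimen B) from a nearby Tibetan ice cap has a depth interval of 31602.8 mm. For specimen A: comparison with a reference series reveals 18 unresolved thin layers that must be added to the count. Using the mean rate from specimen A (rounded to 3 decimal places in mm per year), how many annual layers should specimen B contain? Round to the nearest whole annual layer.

Specimen A: true annual layer count = 29956 − 13 + 18 = 29961.
A: Extension rate ≈ 3089.8 / 29961 = 0.103 mm per year.
Specimen B: 31602.8 mm / 0.103 mm per year = 306823.30 years ≈ 306823 annual layers.

306823 annual layers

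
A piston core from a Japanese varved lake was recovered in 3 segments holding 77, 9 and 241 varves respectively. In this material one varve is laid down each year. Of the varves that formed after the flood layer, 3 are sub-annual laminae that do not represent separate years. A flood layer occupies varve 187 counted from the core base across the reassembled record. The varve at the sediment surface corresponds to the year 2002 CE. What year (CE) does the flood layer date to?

1865 CE

Total varves = 77 + 9 + 241 = 327.
327 − 187 = 140 varves lie beyond the flood layer toward the sediment surface.
Removing the 3 false varves leaves 140 − 3 = 137 true varves beyond the flood layer.
Counting back 137 years from 2002 CE places the flood layer in 2002 − 137 = 1865 CE.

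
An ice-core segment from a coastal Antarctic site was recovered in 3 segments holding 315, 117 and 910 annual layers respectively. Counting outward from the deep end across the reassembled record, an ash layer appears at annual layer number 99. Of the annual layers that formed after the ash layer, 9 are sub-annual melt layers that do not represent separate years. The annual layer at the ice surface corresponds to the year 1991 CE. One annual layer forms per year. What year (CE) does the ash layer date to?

Total annual layers = 315 + 117 + 910 = 1342.
Between annual layer 99 and the ice surface there are 1342 − 99 = 1243 annual layers.
Removing the 9 false annual layers leaves 1243 − 9 = 1234 true annual layers beyond the ash layer.
1991 − 1234 = 757 CE.

757 CE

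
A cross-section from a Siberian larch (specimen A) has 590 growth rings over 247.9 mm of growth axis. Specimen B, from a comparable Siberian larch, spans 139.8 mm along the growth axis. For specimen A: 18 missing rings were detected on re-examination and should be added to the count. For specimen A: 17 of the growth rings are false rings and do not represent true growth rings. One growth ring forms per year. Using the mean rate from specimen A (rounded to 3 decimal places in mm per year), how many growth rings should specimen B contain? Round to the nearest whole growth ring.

334 growth rings

Specimen A: correcting the raw count gives 590 − 17 + 18 = 591 true growth rings.
A: Mean rate = 247.9 mm / 591 years ≈ 0.419 mm per year.
For B, 139.8 / 0.419 = 333.65 years ≈ 334 growth rings.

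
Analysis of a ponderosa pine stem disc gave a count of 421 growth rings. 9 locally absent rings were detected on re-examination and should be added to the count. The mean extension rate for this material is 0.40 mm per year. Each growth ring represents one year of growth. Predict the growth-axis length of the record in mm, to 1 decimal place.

172.0 mm

Adjusted count: 421 + 9 = 430 growth rings.
Predicted length = 0.40 mm/year × 430 years = 172.0 mm.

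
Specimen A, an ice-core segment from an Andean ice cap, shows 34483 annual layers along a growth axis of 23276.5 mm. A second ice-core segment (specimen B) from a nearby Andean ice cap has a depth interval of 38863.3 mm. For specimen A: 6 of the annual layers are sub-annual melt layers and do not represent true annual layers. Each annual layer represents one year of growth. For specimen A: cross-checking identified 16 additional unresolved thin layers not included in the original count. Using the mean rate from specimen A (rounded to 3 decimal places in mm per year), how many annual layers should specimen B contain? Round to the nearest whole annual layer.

57575 annual layers

Specimen A: adjusted count: 34483 − 6 + 16 = 34493 annual layers.
A: Extension rate ≈ 23276.5 / 34493 = 0.675 mm per year.
For B, 38863.3 / 0.675 = 57575.26 years ≈ 57575 annual layers.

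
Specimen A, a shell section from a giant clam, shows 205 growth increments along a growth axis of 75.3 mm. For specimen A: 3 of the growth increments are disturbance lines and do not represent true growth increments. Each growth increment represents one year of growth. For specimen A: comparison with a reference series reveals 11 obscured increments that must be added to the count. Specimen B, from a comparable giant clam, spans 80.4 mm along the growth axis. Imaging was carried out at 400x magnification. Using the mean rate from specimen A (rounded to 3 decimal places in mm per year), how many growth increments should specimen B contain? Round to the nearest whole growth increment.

Specimen A: adjusted count: 205 − 3 + 11 = 213 growth increments.
A: Mean rate = 75.3 mm / 213 years ≈ 0.354 mm per year.
Specimen B: 80.4 mm / 0.354 mm per year = 227.12 years ≈ 227 growth increments.

227 growth increments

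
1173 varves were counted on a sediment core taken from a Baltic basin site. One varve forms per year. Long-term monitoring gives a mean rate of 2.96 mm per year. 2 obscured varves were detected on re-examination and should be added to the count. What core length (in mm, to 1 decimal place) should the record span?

3478.0 mm

Correcting the raw count gives 1173 + 2 = 1175 true varves.
1175 years at 2.96 mm/year gives 2.96 × 1175 = 3478.0 mm.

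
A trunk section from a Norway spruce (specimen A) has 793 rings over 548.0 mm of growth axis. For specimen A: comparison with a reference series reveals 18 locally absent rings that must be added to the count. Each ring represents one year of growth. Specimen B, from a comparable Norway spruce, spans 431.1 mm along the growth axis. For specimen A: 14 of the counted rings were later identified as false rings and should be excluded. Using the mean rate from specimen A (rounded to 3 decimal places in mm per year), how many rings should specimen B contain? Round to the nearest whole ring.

627 rings

Specimen A: true ring count = 793 − 14 + 18 = 797.
A: Extension rate ≈ 548.0 / 797 = 0.688 mm/yr.
For B, 431.1 / 0.688 = 626.60 years ≈ 627 rings.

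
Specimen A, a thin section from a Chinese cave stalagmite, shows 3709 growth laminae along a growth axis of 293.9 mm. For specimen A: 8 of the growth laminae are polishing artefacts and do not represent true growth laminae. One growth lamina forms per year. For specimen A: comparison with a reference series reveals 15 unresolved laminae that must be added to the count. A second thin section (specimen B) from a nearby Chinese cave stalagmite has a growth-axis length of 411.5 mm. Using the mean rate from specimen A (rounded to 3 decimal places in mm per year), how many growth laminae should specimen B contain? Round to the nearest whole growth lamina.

Specimen A: after corrections the count is 3709 − 8 + 15 = 3716 growth laminae.
A: 293.9 mm over 3716 years gives 293.9 / 3716 ≈ 0.079 mm per year.
B spans 411.5 / 0.079 = 5208.86 years ≈ 5209 growth laminae.

5209 growth laminae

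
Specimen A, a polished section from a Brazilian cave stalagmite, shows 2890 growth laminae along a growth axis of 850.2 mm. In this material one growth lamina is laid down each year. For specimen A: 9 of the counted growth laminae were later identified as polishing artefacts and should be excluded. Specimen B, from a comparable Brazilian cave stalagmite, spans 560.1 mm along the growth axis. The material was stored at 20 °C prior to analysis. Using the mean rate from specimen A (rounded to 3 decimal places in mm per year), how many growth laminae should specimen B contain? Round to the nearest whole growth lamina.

1899 growth laminae

Specimen A: true growth lamina count = 2890 − 9 = 2881.
A: Extension rate ≈ 850.2 / 2881 = 0.295 mm/year.
For B, 560.1 / 0.295 = 1898.64 years ≈ 1899 growth laminae.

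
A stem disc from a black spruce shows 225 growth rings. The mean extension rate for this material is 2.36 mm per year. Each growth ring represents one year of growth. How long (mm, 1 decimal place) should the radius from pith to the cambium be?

531.0 mm

The record spans 225 years at 2.36 mm per year.
Predicted length = 2.36 mm/year × 225 years = 531.0 mm.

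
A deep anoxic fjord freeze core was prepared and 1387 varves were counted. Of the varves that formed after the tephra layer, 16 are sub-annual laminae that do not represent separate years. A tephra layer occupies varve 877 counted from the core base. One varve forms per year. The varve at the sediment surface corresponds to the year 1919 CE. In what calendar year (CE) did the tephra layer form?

Between varve 877 and the sediment surface there are 1387 − 877 = 510 varves.
Removing the 16 false varves leaves 510 − 16 = 494 true varves beyond the tephra layer.
1919 − 494 = 1425 CE.

1425 CE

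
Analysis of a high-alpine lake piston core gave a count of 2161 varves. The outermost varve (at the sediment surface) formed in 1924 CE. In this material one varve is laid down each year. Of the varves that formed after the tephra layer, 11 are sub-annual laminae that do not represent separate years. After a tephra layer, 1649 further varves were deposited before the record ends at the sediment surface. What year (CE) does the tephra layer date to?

1649 varves formed after the tephra layer.
Removing the 11 false varves leaves 1649 − 11 = 1638 true varves beyond the tephra layer.
The varve at the sediment surface is 1924 CE, so the tephra layer dates to 1924 − 1638 = 286 CE.

286 CE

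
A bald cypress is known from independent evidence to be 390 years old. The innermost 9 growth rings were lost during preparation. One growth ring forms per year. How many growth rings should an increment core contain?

At one growth ring per year, 390 years correspond to 390 growth rings.
Less the 9 uncaptured growth rings: 390 − 9 = 381.

381 growth rings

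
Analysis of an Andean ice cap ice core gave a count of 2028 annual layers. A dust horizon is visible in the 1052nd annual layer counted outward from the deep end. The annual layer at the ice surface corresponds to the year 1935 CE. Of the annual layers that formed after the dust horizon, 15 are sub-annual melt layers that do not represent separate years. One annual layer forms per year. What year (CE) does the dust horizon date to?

The dust horizon sits at annual layer 1052 from the deep end, so 2028 − 1052 = 976 annual layers formed after it.
976 − 15 false = 961 true annual layers after the dust horizon.
Counting back 961 years from 1935 CE places the dust horizon in 1935 − 961 = 974 CE.

974 CE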